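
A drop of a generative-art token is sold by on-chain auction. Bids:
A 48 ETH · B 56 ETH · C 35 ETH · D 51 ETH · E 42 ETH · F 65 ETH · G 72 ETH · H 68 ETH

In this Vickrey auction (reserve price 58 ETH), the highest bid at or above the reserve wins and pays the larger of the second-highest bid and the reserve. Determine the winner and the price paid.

G pays 68 ETH

Bids ranked: 72 (G) > 68 (H) > 65 (F) > 56 (B) > 51 (D) > 48 (A) > …
Highest eligible bid: G at 72 ETH.
Second-highest bid 68 ETH exceeds the reserve 58 ETH → payment 68 ETH.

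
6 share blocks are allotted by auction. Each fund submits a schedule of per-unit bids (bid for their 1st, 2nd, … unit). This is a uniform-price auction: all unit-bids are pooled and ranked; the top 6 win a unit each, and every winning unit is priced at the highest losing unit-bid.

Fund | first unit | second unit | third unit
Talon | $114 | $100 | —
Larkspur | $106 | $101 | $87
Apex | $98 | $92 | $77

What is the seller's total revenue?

Total revenue: $522

Merging the schedules and taking the best 6: 114 (Talon-1), 106 (Larkspur-1), 101 (Larkspur-2), 100 (Talon-2), 98 (Apex-1), 92 (Apex-2)
The (k+1)-th unit-bid is $87.
Allocation: Apex 2, Larkspur 2, Talon 2. Every unit priced at $87.
Revenue = 6 × 87 = $522.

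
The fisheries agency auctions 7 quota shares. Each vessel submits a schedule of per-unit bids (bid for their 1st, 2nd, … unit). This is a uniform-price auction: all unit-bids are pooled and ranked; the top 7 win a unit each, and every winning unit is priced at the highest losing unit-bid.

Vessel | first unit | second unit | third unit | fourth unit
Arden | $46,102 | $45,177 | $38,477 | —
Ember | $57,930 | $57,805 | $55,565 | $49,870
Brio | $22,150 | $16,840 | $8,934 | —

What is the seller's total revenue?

Total revenue: $155,050

Pooled unit-bids ranked (top 7): 57,930 (Ember-1), 57,805 (Ember-2), 55,565 (Ember-3), 49,870 (Ember-4), 46,102 (Arden-1), 45,177 (Arden-2), 38,477 (Arden-3)
The (k+1)-th unit-bid is $22,150.
Allocation: Arden 3, Ember 4. Every unit priced at $22,150.
Revenue = 7 × 22,150 = $155,050.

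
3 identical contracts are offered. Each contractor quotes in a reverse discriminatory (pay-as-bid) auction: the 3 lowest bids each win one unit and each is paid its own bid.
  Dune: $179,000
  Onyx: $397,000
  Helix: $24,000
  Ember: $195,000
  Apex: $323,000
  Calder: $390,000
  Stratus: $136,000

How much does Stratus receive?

Stratus is paid $136,000

Bids ranked low→high: 24,000 (Helix), 136,000 (Stratus), 179,000 (Dune), 195,000 (Ember), 323,000 (Apex), …
The 3 lowest are Helix, Stratus, Dune.
Stratus wins → own bid $136,000.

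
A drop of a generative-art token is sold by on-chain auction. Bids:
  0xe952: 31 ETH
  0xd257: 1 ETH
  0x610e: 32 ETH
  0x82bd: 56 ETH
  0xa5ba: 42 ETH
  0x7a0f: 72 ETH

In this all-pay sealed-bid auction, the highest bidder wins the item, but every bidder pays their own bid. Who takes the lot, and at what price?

0x7a0f pays 72 ETH

Rule: the highest bidder wins the item, but every bidder pays their own bid.
Bids in order: 72 (0x7a0f) > 56 (0x82bd) > 42 (0xa5ba) > 32 (0x610e) > 31 (0xe952) > 1 (0xd257)
0x7a0f is highest and takes the item; every bidder forfeits their bid.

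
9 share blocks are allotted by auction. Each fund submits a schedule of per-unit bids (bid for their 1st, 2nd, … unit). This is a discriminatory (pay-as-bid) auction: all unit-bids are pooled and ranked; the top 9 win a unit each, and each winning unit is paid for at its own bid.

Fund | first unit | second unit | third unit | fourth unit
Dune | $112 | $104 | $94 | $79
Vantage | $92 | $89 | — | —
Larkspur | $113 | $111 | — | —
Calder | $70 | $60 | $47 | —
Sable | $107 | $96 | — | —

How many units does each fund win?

Dune 3, Larkspur 2, Sable 2, Vantage 2

All unit-bids, highest first — top 9: 113 (Larkspur-1), 112 (Dune-1), 111 (Larkspur-2), 107 (Sable-1), 104 (Dune-2), 96 (Sable-2), 94 (Dune-3), 92 (Vantage-1), 89 (Vantage-2)
Next rejected bid: $79 (not a price — pay-as-bid).
Allocation: Dune 3, Larkspur 2, Sable 2, Vantage 2.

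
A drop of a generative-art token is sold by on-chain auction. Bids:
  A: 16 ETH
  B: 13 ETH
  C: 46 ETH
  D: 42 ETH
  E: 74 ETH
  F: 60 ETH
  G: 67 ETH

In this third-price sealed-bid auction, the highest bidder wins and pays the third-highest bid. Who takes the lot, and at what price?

E pays 60 ETH

Bids ranked: 74 (E) > 67 (G) > 60 (F) > 46 (C) > 42 (D) > 16 (A) > …
E is highest; pays the third-highest bid, 60 ETH.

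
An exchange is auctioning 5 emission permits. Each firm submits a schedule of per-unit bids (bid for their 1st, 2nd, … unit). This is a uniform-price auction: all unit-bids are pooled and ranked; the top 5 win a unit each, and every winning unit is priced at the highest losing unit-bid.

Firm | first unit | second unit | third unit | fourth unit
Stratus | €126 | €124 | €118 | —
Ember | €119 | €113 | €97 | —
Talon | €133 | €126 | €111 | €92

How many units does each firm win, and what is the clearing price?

Ember 1, Stratus 2, Talon 2; clearing price €118

Merging the schedules and taking the best 5: 133 (Talon-1), 126 (Stratus-1), 126 (Talon-2), 124 (Stratus-2), 119 (Ember-1)
The (k+1)-th unit-bid is €118.
Allocation: Ember 1, Stratus 2, Talon 2.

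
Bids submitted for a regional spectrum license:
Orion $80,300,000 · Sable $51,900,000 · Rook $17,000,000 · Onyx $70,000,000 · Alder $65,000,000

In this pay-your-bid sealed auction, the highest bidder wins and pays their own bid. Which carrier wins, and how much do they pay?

Bids in order: 80,300,000 (Orion) > 70,000,000 (Onyx) > 65,000,000 (Alder) > 51,900,000 (Sable) > 17,000,000 (Rook)
First-price: Orion pays what they bid, $80,300,000.

Orion pays $80,300,000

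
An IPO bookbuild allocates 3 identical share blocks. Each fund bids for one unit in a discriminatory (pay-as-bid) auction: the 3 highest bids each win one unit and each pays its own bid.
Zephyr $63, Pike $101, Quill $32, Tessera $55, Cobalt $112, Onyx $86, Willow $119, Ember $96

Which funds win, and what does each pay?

Willow $119, Cobalt $112, Pike $101

Bids ranked high→low: 119 (Willow), 112 (Cobalt), 101 (Pike), 96 (Ember), 86 (Onyx), …
Top 3: Willow, Cobalt, Pike.
Each winner pays its own bid: Willow $119, Cobalt $112, Pike $101.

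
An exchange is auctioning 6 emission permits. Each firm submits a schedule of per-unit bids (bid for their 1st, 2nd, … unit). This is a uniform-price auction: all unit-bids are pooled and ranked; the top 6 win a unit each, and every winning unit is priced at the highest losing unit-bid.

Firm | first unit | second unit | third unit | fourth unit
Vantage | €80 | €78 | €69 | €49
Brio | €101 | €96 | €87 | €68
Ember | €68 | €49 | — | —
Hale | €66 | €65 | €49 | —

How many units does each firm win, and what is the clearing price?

Brio 3, Vantage 3; clearing price €68

Merging the schedules and taking the best 6: 101 (Brio-1), 96 (Brio-2), 87 (Brio-3), 80 (Vantage-1), 78 (Vantage-2), 69 (Vantage-3)
Highest rejected unit-bid = €68.
Allocation: Brio 3, Vantage 3.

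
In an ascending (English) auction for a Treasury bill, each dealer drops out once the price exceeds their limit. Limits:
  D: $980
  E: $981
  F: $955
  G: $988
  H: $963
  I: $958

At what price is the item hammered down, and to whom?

G wins at $981

Sorting limits: 988 (G) > 981 (E) > 980 (D) > 963 (H) > 958 (I) > 955 (F)
Once the price passes $981, only G is left; the hammer falls at E's limit of $981.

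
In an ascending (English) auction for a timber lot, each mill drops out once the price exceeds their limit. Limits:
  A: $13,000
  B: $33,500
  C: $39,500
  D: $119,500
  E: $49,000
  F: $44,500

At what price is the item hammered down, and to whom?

D wins at $49,000

Sorting limits: 119,500 (D) > 49,000 (E) > 44,500 (F) > 39,500 (C) > 33,500 (B) > 13,000 (A)
E is the last rival to drop out, at $49,000; D remains and wins at that price.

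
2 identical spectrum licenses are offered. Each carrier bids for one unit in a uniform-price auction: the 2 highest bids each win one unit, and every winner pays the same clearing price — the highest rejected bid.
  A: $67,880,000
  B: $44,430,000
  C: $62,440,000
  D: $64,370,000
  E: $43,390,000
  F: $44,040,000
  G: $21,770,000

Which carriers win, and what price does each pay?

A, D; each pays $62,440,000

Ordering the bids: 67,880,000 (A), 64,370,000 (D), 62,440,000 (C), 44,430,000 (B), …
Top 2: A, D.
Clearing price = highest rejected bid = $62,440,000.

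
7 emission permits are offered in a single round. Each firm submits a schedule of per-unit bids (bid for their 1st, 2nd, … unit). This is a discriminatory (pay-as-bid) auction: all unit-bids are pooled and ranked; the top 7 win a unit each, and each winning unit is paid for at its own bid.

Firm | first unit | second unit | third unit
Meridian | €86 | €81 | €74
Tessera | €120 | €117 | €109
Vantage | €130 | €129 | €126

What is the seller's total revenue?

Merging the schedules and taking the best 7: 130 (Vantage-1), 129 (Vantage-2), 126 (Vantage-3), 120 (Tessera-1), 117 (Tessera-2), 109 (Tessera-3), 86 (Meridian-1)
Next rejected bid: €81 (not a price — pay-as-bid).
Each winning unit pays its own bid.
Revenue = 130 + 129 + 126 + 120 + 117 + 109 + 86 = €817.

Total revenue: €817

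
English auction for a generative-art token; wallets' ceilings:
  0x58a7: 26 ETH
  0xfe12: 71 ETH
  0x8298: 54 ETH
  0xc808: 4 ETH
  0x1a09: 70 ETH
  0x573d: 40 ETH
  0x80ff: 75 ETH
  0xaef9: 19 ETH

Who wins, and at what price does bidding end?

0x80ff wins at 71 ETH

Limits ranked: 75 (0x80ff) > 71 (0xfe12) > 70 (0x1a09) > 54 (0x8298) > 40 (0x573d) > 26 (0x58a7) > …
0xfe12 is the last rival to drop out, at 71 ETH; 0x80ff remains and wins at that price.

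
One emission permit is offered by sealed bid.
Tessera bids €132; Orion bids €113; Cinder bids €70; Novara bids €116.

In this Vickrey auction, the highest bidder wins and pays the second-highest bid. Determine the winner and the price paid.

Vickrey auction: the highest bidder wins and pays the second-highest bid.
Bids in order: 132 (Tessera) > 116 (Novara) > 113 (Orion) > 70 (Cinder)
Tessera is highest; pays the second-highest bid, €116.

Tessera pays €116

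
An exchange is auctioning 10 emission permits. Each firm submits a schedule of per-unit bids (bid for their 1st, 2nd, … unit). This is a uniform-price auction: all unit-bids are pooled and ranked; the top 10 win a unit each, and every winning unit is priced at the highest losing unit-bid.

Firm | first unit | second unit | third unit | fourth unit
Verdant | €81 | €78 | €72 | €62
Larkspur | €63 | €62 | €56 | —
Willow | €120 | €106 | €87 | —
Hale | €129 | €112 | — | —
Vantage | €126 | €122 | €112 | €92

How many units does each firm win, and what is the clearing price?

Hale 2, Vantage 4, Verdant 1, Willow 3; clearing price €78

Pooled unit-bids ranked (top 10): 129 (Hale-1), 126 (Vantage-1), 122 (Vantage-2), 120 (Willow-1), 112 (Hale-2), 112 (Vantage-3), 106 (Willow-2), 92 (Vantage-4), 87 (Willow-3), 81 (Verdant-1)
First bid not allocated: €78.
Allocation: Hale 2, Vantage 4, Verdant 1, Willow 3.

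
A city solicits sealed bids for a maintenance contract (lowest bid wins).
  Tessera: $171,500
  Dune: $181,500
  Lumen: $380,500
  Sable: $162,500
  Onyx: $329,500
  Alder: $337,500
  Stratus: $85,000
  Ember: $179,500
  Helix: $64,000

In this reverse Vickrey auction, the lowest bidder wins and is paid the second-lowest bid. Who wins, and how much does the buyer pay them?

Bids ranked: 64,000 (Helix) < 85,000 (Stratus) < 162,500 (Sable) < 171,500 (Tessera) < 179,500 (Ember) < 181,500 (Dune) < …
Helix is lowest; is paid the second-lowest bid, $85,000.

Helix is paid $85,000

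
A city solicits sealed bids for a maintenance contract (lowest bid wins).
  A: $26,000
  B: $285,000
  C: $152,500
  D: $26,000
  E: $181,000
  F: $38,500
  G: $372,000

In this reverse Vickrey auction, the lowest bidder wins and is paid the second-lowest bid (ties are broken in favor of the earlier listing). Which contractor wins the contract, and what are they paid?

A is paid $26,000

Rule: the lowest bidder wins and is paid the second-lowest bid.
Sorting bids: 26,000 (A) < 26,000 (D) < 38,500 (F) < 152,500 (C) < 181,000 (E) < 285,000 (B) < …
A and D tie at $26,000; tie-break gives it to A.
Second-price: A is paid D's bid of $26,000.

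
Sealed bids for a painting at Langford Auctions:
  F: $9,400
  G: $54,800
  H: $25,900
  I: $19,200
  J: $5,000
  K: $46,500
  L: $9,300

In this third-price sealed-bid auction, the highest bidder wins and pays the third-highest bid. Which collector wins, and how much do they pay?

Rule: the highest bidder wins and pays the third-highest bid.
Bids in order: 54,800 (G) > 46,500 (K) > 25,900 (H) > 19,200 (I) > 9,400 (F) > 9,300 (L) > …
G wins; payment is bid #3 in the ranking = $25,900.

G pays $25,900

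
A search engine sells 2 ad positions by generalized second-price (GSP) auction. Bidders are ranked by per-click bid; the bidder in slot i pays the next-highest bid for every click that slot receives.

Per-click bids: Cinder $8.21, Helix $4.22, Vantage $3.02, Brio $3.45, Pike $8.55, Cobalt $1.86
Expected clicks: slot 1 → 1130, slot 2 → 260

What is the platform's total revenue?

Total revenue: $10374.50

Per-click bids in order: $8.55 (Pike) > $8.21 (Cinder) > $4.22 (Helix) > …
Slot 1: Pike pays $8.21 × 1130 = $9277.30
Slot 2: Cinder pays $4.22 × 260 = $1097.20
Total = $10374.50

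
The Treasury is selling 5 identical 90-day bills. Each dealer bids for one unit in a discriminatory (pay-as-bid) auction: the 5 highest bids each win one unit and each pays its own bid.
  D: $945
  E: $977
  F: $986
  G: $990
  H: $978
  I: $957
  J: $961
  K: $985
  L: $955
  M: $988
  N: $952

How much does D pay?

Sorting: 990 (G), 988 (M), 986 (F), 985 (K), 978 (H), 977 (E), 961 (J), …
Top 5: G, M, F, K, H.
D does not win → $0.

D pays $0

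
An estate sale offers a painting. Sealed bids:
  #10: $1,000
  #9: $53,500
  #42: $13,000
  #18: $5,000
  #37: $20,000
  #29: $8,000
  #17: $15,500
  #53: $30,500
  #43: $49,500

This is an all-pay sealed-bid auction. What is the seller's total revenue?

Sorting bids: 53,500 (#9) > 49,500 (#43) > 30,500 (#53) > 20,000 (#37) > 15,500 (#17) > 13,000 (#42) > …
Every bidder forfeits their bid regardless of winning.
Revenue = 1,000 + 53,500 + 13,000 + 5,000 + 20,000 + 8,000 + 15,500 + 30,500 + 49,500 = $196,000.

Total revenue: $196,000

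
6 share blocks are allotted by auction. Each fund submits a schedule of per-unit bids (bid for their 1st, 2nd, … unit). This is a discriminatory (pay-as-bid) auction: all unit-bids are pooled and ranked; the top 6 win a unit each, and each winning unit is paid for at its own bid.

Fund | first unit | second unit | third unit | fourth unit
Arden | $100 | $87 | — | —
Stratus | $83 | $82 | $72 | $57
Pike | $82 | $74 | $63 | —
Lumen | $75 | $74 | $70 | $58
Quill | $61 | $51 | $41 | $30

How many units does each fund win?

Pooled unit-bids ranked (top 6): 100 (Arden-1), 87 (Arden-2), 83 (Stratus-1), 82 (Stratus-2), 82 (Pike-1), 75 (Lumen-1)
Next rejected bid: $74 (not a price — pay-as-bid).
Allocation: Arden 2, Lumen 1, Pike 1, Stratus 2.

Arden 2, Lumen 1, Pike 1, Stratus 2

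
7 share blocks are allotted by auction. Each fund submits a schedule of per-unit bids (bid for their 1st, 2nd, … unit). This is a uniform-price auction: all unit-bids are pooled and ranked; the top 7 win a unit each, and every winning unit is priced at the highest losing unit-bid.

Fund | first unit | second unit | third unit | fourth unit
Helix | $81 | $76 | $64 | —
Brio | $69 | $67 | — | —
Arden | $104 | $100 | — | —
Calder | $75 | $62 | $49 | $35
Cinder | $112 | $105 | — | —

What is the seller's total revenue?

All unit-bids, highest first — top 7: 112 (Cinder-1), 105 (Cinder-2), 104 (Arden-1), 100 (Arden-2), 81 (Helix-1), 76 (Helix-2), 75 (Calder-1)
Highest rejected unit-bid = $69.
Allocation: Arden 2, Calder 1, Cinder 2, Helix 2. Every unit priced at $69.
Revenue = 7 × 69 = $483.

Total revenue: $483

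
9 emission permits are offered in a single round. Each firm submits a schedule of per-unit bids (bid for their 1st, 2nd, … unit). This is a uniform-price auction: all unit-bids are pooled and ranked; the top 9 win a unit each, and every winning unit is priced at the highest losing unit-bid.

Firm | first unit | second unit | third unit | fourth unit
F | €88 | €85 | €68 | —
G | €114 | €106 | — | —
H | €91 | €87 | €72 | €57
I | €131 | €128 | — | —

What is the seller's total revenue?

Total revenue: €612

Merging the schedules and taking the best 9: 131 (I-1), 128 (I-2), 114 (G-1), 106 (G-2), 91 (H-1), 88 (F-1), 87 (H-2), 85 (F-2), 72 (H-3)
The (k+1)-th unit-bid is €68.
Allocation: F 2, G 2, H 3, I 2. Every unit priced at €68.
Revenue = 9 × 68 = €612.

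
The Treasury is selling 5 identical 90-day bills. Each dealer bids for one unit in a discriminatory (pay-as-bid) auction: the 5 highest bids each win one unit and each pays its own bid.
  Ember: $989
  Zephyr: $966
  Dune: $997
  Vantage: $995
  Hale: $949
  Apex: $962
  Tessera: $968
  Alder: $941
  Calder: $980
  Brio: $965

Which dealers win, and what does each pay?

Bids ranked high→low: 997 (Dune), 995 (Vantage), 989 (Ember), 980 (Calder), 968 (Tessera), 966 (Zephyr), 965 (Brio), …
Winners (5 units): Dune, Vantage, Ember, Calder, Tessera.
Each winner pays its own bid: Dune $997, Vantage $995, Ember $989, Calder $980, Tessera $968.

Dune $997, Vantage $995, Ember $989, Calder $980, Tessera $968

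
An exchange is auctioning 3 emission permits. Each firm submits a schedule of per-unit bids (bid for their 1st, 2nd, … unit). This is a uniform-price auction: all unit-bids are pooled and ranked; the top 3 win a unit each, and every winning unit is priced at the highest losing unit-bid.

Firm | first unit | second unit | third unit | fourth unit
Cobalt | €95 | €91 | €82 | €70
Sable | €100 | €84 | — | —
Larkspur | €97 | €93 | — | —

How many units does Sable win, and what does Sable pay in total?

Sable: 1 unit, pays €93

Pooled unit-bids ranked (top 3): 100 (Sable-1), 97 (Larkspur-1), 95 (Cobalt-1)
Highest rejected unit-bid = €93.
Sable wins 1 unit(s) at €93 each.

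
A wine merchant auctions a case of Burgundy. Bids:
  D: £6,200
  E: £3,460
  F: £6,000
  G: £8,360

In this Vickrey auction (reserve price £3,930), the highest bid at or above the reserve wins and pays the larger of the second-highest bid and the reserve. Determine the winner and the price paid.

Bids ranked: 8,360 (G) > 6,200 (D) > 6,000 (F) > 3,460 (E)
G has the top bid at or above the reserve (£8,360).
Second-highest bid £6,200 exceeds the reserve £3,930 → payment £6,200.

G pays £6,200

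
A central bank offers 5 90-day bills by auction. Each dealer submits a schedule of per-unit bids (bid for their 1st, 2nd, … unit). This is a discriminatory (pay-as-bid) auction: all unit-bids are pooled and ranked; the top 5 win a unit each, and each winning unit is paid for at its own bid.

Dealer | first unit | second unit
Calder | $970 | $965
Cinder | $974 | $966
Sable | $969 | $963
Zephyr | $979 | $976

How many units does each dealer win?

Calder 1, Cinder 1, Sable 1, Zephyr 2

All unit-bids, highest first — top 5: 979 (Zephyr-1), 976 (Zephyr-2), 974 (Cinder-1), 970 (Calder-1), 969 (Sable-1)
Next rejected bid: $966 (not a price — pay-as-bid).
Allocation: Calder 1, Cinder 1, Sable 1, Zephyr 2.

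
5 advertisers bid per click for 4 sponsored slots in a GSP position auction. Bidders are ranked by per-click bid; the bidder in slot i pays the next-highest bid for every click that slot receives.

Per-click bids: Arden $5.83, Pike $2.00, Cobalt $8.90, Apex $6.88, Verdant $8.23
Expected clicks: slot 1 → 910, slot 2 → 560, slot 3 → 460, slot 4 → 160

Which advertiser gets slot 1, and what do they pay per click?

Cobalt; $8.23 per click

Ranked by bid: $8.90 (Cobalt) > $8.23 (Verdant) > $6.88 (Apex) > $5.83 (Arden) > $2.00 (Pike)
Slot 1 goes to the first-ranked bidder, Cobalt, who pays the next bid down: $8.23/click.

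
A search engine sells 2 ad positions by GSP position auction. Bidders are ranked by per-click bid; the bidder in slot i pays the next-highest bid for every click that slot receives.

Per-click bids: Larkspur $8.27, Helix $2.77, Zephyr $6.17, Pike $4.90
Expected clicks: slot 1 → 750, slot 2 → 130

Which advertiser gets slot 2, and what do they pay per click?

Sorting advertisers: $8.27 (Larkspur) > $6.17 (Zephyr) > $4.90 (Pike) > …
Slot 2 goes to the second-ranked bidder, Zephyr, who pays the next bid down: $4.90/click.

Zephyr; $4.90 per click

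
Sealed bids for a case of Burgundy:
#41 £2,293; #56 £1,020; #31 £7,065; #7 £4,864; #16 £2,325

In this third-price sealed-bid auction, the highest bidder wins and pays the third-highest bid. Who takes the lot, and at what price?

Third-price sealed-bid auction: the highest bidder wins and pays the third-highest bid.
Sorting bids: 7,065 (#31) > 4,864 (#7) > 2,325 (#16) > 2,293 (#41) > 1,020 (#56)
#31 wins; payment is bid #3 in the ranking = £2,325.

#31 pays £2,325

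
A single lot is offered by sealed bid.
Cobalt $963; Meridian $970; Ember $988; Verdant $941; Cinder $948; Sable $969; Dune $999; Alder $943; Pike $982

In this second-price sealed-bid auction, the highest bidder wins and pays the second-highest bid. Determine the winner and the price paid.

Dune pays $988

Bids ranked: 999 (Dune) > 988 (Ember) > 982 (Pike) > 970 (Meridian) > 969 (Sable) > 963 (Cobalt) > …
Second-price: Dune pays Ember's bid of $988.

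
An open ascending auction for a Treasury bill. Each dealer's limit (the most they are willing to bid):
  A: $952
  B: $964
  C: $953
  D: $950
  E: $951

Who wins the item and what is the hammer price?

Ascending (English) auction: the price rises until one bidder remains; the winner pays the price at which the last rival dropped out.
Limits in order: 964 (B) > 953 (C) > 952 (A) > 951 (E) > 950 (D)
C is the last rival to drop out, at $953; B remains and wins at that price.

B wins at $953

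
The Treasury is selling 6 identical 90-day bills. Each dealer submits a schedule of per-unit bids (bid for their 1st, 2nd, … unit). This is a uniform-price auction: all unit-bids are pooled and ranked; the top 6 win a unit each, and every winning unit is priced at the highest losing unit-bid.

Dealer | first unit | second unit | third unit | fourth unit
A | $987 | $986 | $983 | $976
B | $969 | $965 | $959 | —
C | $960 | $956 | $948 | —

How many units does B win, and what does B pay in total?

Merging the schedules and taking the best 6: 987 (A-1), 986 (A-2), 983 (A-3), 976 (A-4), 969 (B-1), 965 (B-2)
The (k+1)-th unit-bid is $960.
B wins 2 unit(s) at $960 each.

B: 2 units, pays $1,920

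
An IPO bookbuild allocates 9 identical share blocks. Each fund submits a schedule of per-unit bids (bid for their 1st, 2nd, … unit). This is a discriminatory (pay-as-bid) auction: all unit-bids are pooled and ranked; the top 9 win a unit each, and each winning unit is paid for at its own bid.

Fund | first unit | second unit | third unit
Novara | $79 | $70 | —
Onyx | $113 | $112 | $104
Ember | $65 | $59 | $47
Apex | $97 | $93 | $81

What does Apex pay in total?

Merging the schedules and taking the best 9: 113 (Onyx-1), 112 (Onyx-2), 104 (Onyx-3), 97 (Apex-1), 93 (Apex-2), 81 (Apex-3), 79 (Novara-1), 70 (Novara-2), 65 (Ember-1)
Next rejected bid: $59 (not a price — pay-as-bid).
Apex's winning unit-bids: 97 + 93 + 81 = $271.

Apex pays $271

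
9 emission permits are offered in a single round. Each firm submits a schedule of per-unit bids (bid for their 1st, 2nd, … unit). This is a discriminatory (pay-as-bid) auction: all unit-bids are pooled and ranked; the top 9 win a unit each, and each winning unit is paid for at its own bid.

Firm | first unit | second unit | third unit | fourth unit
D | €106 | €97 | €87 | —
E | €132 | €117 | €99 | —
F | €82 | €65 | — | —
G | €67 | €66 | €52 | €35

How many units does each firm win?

All unit-bids, highest first — top 9: 132 (E-1), 117 (E-2), 106 (D-1), 99 (E-3), 97 (D-2), 87 (D-3), 82 (F-1), 67 (G-1), 66 (G-2)
Next rejected bid: €65 (not a price — pay-as-bid).
Allocation: D 3, E 3, F 1, G 2.

D 3, E 3, F 1, G 2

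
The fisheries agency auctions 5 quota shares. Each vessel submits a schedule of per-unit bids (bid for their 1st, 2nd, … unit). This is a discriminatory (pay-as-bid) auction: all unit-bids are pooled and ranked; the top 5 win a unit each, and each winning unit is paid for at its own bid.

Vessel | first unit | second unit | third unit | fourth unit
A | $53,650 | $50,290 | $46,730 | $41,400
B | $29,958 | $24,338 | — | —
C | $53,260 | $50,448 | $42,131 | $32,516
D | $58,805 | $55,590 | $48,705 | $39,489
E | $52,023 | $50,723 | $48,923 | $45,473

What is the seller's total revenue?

Total revenue: $273,328

All unit-bids, highest first — top 5: 58,805 (D-1), 55,590 (D-2), 53,650 (A-1), 53,260 (C-1), 52,023 (E-1)
Next rejected bid: $50,723 (not a price — pay-as-bid).
Each winning unit pays its own bid.
Revenue = 58,805 + 55,590 + 53,650 + 53,260 + 52,023 = $273,328.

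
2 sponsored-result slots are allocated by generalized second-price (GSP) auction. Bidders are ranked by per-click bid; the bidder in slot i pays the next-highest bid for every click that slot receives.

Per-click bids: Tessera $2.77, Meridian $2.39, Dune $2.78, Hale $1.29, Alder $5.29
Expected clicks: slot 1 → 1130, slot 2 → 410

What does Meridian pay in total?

Meridian pays $0.00

Ranked by bid: $5.29 (Alder) > $2.78 (Dune) > $2.77 (Tessera) > …
Meridian ranks below slot 2 → no slot, pays nothing.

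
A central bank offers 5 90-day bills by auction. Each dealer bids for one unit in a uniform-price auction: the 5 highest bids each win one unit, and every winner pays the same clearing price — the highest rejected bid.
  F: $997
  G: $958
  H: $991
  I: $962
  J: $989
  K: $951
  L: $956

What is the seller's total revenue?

Total revenue: $4,780

Sorting: 997 (F), 991 (H), 989 (J), 962 (I), 958 (G), 956 (L), 951 (K)
The 5 highest are F, H, J, I, G.
Highest unsuccessful bid: $956 → clearing price.
Total revenue = 5 × $956 = $4,780.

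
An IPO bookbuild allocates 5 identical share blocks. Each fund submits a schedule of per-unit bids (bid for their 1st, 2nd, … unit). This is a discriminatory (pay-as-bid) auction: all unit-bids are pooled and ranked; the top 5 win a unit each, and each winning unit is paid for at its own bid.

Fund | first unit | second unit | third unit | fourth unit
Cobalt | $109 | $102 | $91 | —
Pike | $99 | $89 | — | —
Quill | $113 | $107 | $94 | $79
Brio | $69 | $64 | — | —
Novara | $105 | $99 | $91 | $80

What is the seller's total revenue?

Total revenue: $536

All unit-bids, highest first — top 5: 113 (Quill-1), 109 (Cobalt-1), 107 (Quill-2), 105 (Novara-1), 102 (Cobalt-2)
Next rejected bid: $99 (not a price — pay-as-bid).
Each winning unit pays its own bid.
Revenue = 113 + 109 + 107 + 105 + 102 = $536.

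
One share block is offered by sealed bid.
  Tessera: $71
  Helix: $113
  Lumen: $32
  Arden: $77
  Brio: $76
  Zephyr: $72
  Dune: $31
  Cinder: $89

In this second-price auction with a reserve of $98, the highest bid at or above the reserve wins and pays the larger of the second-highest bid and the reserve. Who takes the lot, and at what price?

Bids in order: 113 (Helix) > 89 (Cinder) > 77 (Arden) > 76 (Brio) > 72 (Zephyr) > 71 (Tessera) > …
Highest eligible bid: Helix at $113.
max(second-highest $89, reserve $98) = $98.

Helix pays $98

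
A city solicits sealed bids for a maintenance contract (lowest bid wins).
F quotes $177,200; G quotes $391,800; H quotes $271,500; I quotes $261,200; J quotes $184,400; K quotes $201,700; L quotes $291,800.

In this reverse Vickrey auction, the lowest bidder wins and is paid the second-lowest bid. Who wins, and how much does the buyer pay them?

Bids ranked: 177,200 (F) < 184,400 (J) < 201,700 (K) < 261,200 (I) < 271,500 (H) < 291,800 (L) < …
Second-price: F is paid J's bid of $184,400.

F is paid $184,400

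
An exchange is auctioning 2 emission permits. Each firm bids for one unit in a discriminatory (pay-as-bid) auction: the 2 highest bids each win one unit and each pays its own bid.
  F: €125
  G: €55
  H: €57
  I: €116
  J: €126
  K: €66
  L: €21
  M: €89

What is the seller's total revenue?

Ordering the bids: 126 (J), 125 (F), 116 (I), 89 (M), …
Winners (2 units): J, F.
Total revenue = 126 + 125 = €251.

Total revenue: €251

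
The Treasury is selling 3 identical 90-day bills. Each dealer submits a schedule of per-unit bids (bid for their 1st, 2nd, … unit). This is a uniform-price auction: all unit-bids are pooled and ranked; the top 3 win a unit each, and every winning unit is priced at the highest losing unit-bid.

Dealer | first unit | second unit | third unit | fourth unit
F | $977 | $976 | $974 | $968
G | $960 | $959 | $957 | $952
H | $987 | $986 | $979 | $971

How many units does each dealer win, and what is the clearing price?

Pooled unit-bids ranked (top 3): 987 (H-1), 986 (H-2), 979 (H-3)
Highest rejected unit-bid = $977.
Allocation: H 3.

H 3; clearing price $977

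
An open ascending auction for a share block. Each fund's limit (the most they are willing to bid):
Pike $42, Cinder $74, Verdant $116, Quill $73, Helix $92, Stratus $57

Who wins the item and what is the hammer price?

Verdant wins at $92

Limits ranked: 116 (Verdant) > 92 (Helix) > 74 (Cinder) > 73 (Quill) > 57 (Stratus) > 42 (Pike)
Once the price passes $92, only Verdant is left; the hammer falls at Helix's limit of $92.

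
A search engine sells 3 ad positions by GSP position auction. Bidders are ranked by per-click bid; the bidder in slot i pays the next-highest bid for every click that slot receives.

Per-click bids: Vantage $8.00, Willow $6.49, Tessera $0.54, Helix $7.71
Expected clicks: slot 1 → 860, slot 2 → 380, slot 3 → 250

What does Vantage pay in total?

Per-click bids in order: $8.00 (Vantage) > $7.71 (Helix) > $6.49 (Willow) > $0.54 (Tessera)
Vantage holds slot 1 → pays next bid $7.71 × 860 clicks = $6630.60.

Vantage pays $6630.60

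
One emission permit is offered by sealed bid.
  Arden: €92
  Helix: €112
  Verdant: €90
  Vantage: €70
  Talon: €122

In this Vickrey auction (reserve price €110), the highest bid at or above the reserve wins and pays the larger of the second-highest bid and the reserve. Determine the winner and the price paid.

Talon pays €112

Vickrey auction (reserve price €110): the highest bid at or above the reserve wins and pays the larger of the second-highest bid and the reserve.
Sorting bids: 122 (Talon) > 112 (Helix) > 92 (Arden) > 90 (Verdant) > 70 (Vantage)
Talon has the top bid at or above the reserve (€122).
max(second-highest €112, reserve €110) = €112; the reserve does not bind.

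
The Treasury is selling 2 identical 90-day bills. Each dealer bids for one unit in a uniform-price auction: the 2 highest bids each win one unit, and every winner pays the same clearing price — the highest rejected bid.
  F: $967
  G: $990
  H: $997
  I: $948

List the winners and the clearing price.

H, G; each pays $967

Ordering the bids: 997 (H), 990 (G), 967 (F), 948 (I)
Top 2: H, G.
First losing bid is F's $967, which sets the uniform price.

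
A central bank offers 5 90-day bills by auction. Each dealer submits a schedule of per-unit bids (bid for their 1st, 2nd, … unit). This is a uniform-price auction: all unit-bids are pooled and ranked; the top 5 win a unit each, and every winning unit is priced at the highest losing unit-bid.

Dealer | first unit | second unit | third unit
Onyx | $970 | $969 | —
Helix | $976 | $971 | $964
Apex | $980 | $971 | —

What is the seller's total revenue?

Merging the schedules and taking the best 5: 980 (Apex-1), 976 (Helix-1), 971 (Helix-2), 971 (Apex-2), 970 (Onyx-1)
Highest rejected unit-bid = $969.
Allocation: Apex 2, Helix 2, Onyx 1. Every unit priced at $969.
Revenue = 5 × 969 = $4,845.

Total revenue: $4,845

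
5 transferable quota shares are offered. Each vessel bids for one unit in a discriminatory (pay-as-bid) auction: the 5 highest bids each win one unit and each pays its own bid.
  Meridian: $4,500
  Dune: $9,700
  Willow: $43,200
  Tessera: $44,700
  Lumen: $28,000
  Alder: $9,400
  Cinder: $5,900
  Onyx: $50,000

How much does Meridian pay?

Meridian pays $0

Bids ranked high→low: 50,000 (Onyx), 44,700 (Tessera), 43,200 (Willow), 28,000 (Lumen), 9,700 (Dune), 9,400 (Alder), 5,900 (Cinder), …
Top 5: Onyx, Tessera, Willow, Lumen, Dune.
Meridian does not win → $0.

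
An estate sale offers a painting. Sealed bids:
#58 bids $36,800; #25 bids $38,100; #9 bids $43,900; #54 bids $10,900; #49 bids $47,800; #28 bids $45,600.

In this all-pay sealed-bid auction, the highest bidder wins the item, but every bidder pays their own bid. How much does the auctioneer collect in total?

Bids in order: 47,800 (#49) > 45,600 (#28) > 43,900 (#9) > 38,100 (#25) > 36,800 (#58) > 10,900 (#54)
Every bidder forfeits their bid regardless of winning.
Revenue = 36,800 + 38,100 + 43,900 + 10,900 + 47,800 + 45,600 = $223,100.

Total revenue: $223,100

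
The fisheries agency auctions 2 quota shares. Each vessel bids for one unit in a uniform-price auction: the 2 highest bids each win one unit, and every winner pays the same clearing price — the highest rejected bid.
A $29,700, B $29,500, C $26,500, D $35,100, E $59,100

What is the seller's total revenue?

Sorting: 59,100 (E), 35,100 (D), 29,700 (A), 29,500 (B), …
Winners (2 units): E, D.
Highest unsuccessful bid: $29,700 → clearing price.
Total revenue = 2 × $29,700 = $59,400.

Total revenue: $59,400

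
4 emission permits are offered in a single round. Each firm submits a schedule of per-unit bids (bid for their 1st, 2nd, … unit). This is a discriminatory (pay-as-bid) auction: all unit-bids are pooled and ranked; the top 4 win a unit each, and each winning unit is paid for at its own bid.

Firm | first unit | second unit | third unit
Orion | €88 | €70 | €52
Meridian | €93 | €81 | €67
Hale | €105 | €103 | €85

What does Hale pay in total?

Pooled unit-bids ranked (top 4): 105 (Hale-1), 103 (Hale-2), 93 (Meridian-1), 88 (Orion-1)
Next rejected bid: €85 (not a price — pay-as-bid).
Hale's winning unit-bids: 105 + 103 = €208.

Hale pays €208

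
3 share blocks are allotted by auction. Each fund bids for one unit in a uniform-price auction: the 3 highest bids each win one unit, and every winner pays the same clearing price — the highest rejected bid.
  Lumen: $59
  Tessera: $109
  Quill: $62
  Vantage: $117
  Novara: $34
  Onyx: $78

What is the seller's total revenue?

Bids ranked high→low: 117 (Vantage), 109 (Tessera), 78 (Onyx), 62 (Quill), 59 (Lumen), …
The 3 highest are Vantage, Tessera, Onyx.
Highest unsuccessful bid: $62 → clearing price.
Total revenue = 3 × $62 = $186.

Total revenue: $186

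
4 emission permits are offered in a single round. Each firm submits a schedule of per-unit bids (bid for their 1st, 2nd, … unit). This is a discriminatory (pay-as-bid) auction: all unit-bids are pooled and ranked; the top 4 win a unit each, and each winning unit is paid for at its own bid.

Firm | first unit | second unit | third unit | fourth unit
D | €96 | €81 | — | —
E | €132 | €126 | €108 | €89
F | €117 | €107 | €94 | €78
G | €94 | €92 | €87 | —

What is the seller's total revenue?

All unit-bids, highest first — top 4: 132 (E-1), 126 (E-2), 117 (F-1), 108 (E-3)
Next rejected bid: €107 (not a price — pay-as-bid).
Each winning unit pays its own bid.
Revenue = 132 + 126 + 117 + 108 = €483.

Total revenue: €483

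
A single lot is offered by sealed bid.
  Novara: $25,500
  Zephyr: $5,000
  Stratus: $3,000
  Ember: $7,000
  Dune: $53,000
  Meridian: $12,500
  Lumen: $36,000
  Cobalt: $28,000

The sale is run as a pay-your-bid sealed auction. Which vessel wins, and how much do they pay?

Dune pays $53,000

Sorting bids: 53,000 (Dune) > 36,000 (Lumen) > 28,000 (Cobalt) > 25,500 (Novara) > 12,500 (Meridian) > 7,000 (Ember) > …
First-price: Dune pays what they bid, $53,000.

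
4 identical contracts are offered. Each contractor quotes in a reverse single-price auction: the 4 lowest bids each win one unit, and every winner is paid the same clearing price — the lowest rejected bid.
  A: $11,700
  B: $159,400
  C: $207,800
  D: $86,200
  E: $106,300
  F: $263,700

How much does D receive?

Sorting: 11,700 (A), 86,200 (D), 106,300 (E), 159,400 (B), 207,800 (C), 263,700 (F)
Winners (4 units): A, D, E, B.
Lowest unsuccessful bid: $207,800 → clearing price.
D wins → is paid $207,800.

D is paid $207,800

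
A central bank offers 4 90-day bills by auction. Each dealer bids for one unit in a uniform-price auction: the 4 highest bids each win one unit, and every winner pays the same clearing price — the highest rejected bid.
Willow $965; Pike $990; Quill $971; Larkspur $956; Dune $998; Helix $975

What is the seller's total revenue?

Sorting: 998 (Dune), 990 (Pike), 975 (Helix), 971 (Quill), 965 (Willow), 956 (Larkspur)
Winners (4 units): Dune, Pike, Helix, Quill.
First losing bid is Willow's $965, which sets the uniform price.
Total revenue = 4 × $965 = $3,860.

Total revenue: $3,860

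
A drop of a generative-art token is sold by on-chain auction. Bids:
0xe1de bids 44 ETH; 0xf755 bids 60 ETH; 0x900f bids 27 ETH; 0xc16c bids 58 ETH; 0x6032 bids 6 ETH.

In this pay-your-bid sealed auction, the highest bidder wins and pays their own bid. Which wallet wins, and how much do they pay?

0xf755 pays 60 ETH

Bids in order: 60 (0xf755) > 58 (0xc16c) > 44 (0xe1de) > 27 (0x900f) > 6 (0x6032)
0xf755 is highest → pays own bid, 60 ETH.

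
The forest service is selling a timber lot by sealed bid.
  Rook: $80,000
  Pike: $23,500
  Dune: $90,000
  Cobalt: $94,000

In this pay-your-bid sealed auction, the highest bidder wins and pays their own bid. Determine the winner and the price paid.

Bids ranked: 94,000 (Cobalt) > 90,000 (Dune) > 80,000 (Rook) > 23,500 (Pike)
Cobalt is highest → pays own bid, $94,000.

Cobalt pays $94,000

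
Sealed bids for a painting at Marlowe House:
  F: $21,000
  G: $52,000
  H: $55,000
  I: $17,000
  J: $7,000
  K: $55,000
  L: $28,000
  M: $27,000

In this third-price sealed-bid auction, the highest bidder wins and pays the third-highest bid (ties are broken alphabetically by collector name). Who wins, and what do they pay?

H pays $52,000

Bids ranked: 55,000 (H) > 55,000 (K) > 52,000 (G) > 28,000 (L) > 27,000 (M) > 21,000 (F) > …
H and K tie at $55,000; tie-break gives it to H.
H is highest; pays the third-highest bid, $52,000.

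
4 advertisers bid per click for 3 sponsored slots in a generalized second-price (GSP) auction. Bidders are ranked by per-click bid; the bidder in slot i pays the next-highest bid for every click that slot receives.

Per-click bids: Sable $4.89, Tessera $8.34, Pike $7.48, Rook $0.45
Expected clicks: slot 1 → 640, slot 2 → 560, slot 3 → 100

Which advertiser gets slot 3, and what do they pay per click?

Sorting advertisers: $8.34 (Tessera) > $7.48 (Pike) > $4.89 (Sable) > $0.45 (Rook)
Slot 3 goes to the third-ranked bidder, Sable, who pays the next bid down: $0.45/click.

Sable; $0.45 per click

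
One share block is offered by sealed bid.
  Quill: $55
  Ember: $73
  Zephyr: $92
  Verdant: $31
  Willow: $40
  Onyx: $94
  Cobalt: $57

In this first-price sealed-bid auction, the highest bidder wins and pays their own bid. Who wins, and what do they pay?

Rule: the highest bidder wins and pays their own bid.
Sorting bids: 94 (Onyx) > 92 (Zephyr) > 73 (Ember) > 57 (Cobalt) > 55 (Quill) > 40 (Willow) > …
First-price: Onyx pays what they bid, $94.

Onyx pays $94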